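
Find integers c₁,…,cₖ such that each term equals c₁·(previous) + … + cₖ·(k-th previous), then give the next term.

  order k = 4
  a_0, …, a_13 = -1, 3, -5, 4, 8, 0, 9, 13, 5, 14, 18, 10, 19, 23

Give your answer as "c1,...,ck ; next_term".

1,0,1,-1 ; 15

  a_4 = 1·4 + 0·-5 + 1·3 + -1·-1 = 8
  a_5 = 1·8 + 0·4 + 1·-5 + -1·3 = 0
  a_6 = 1·0 + 0·8 + 1·4 + -1·-5 = 9
  a_7 = 1·9 + 0·0 + 1·8 + -1·4 = 13
  a_8 = 1·13 + 0·9 + 1·0 + -1·8 = 5
  a_9 = 1·5 + 0·13 + 1·9 + -1·0 = 14
  a_10 = 1·14 + 0·5 + 1·13 + -1·9 = 18
  a_11 = 1·18 + 0·14 + 1·5 + -1·13 = 10
  a_12 = 1·10 + 0·18 + 1·14 + -1·5 = 19
  a_13 = 1·19 + 0·10 + 1·18 + -1·14 = 23
  a_14 = 1·23 + 0·19 + 1·10 + -1·18 = 15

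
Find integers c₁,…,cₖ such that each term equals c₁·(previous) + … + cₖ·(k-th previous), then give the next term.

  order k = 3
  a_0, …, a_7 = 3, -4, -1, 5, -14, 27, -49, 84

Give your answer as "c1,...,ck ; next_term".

-2,0,1 ; -141

  a_3 = -2·-1 + 0·-4 + 1·3 = 5
  a_4 = -2·5 + 0·-1 + 1·-4 = -14
  a_5 = -2·-14 + 0·5 + 1·-1 = 27
  a_6 = -2·27 + 0·-14 + 1·5 = -49
  a_7 = -2·-49 + 0·27 + 1·-14 = 84
  a_8 = -2·84 + 0·-49 + 1·27 = -141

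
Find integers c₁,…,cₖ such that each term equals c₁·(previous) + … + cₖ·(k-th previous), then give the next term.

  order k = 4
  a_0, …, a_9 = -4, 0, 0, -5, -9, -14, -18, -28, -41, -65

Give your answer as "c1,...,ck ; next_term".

  a_4 = 1·-5 + 1·0 + -1·0 + 1·-4 = -9
  a_5 = 1·-9 + 1·-5 + -1·0 + 1·0 = -14
  a_6 = 1·-14 + 1·-9 + -1·-5 + 1·0 = -18
  a_7 = 1·-18 + 1·-14 + -1·-9 + 1·-5 = -28
  a_8 = 1·-28 + 1·-18 + -1·-14 + 1·-9 = -41
  a_9 = 1·-41 + 1·-28 + -1·-18 + 1·-14 = -65
  a_10 = 1·-65 + 1·-41 + -1·-28 + 1·-18 = -96

1,1,-1,1 ; -96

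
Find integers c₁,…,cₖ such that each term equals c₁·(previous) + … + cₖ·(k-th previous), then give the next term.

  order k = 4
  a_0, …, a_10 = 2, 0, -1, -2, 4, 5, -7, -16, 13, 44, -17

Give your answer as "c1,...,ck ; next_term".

  a_4 = 0·-2 + -2·-1 + -1·0 + 1·2 = 4
  a_5 = 0·4 + -2·-2 + -1·-1 + 1·0 = 5
  a_6 = 0·5 + -2·4 + -1·-2 + 1·-1 = -7
  a_7 = 0·-7 + -2·5 + -1·4 + 1·-2 = -16
  a_8 = 0·-16 + -2·-7 + -1·5 + 1·4 = 13
  a_9 = 0·13 + -2·-16 + -1·-7 + 1·5 = 44
  a_10 = 0·44 + -2·13 + -1·-16 + 1·-7 = -17
  a_11 = 0·-17 + -2·44 + -1·13 + 1·-16 = -117

0,-2,-1,1 ; -117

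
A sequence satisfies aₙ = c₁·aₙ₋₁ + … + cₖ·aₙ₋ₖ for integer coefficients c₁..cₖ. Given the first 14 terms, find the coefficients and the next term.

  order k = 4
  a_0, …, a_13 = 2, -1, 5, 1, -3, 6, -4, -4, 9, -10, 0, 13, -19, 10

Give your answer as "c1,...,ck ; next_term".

0,0,1,-1 ; 13

  a_4 = 0·1 + 0·5 + 1·-1 + -1·2 = -3
  a_5 = 0·-3 + 0·1 + 1·5 + -1·-1 = 6
  a_6 = 0·6 + 0·-3 + 1·1 + -1·5 = -4
  a_7 = 0·-4 + 0·6 + 1·-3 + -1·1 = -4
  a_8 = 0·-4 + 0·-4 + 1·6 + -1·-3 = 9
  a_9 = 0·9 + 0·-4 + 1·-4 + -1·6 = -10
  a_10 = 0·-10 + 0·9 + 1·-4 + -1·-4 = 0
  a_11 = 0·0 + 0·-10 + 1·9 + -1·-4 = 13
  a_12 = 0·13 + 0·0 + 1·-10 + -1·9 = -19
  a_13 = 0·-19 + 0·13 + 1·0 + -1·-10 = 10
  a_14 = 0·10 + 0·-19 + 1·13 + -1·0 = 13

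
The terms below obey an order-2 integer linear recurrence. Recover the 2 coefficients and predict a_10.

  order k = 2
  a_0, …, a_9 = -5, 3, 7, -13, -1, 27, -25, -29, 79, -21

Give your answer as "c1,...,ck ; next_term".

-1,-2 ; -137

  a_2 = -1·3 + -2·-5 = 7
  a_3 = -1·7 + -2·3 = -13
  a_4 = -1·-13 + -2·7 = -1
  a_5 = -1·-1 + -2·-13 = 27
  a_6 = -1·27 + -2·-1 = -25
  a_7 = -1·-25 + -2·27 = -29
  a_8 = -1·-29 + -2·-25 = 79
  a_9 = -1·79 + -2·-29 = -21
  a_10 = -1·-21 + -2·79 = -137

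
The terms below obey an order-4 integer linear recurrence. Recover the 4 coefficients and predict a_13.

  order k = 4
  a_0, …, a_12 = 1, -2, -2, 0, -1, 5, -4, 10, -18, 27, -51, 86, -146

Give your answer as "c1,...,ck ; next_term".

-1,1,-1,-1 ; 256

  a_4 = -1·0 + 1·-2 + -1·-2 + -1·1 = -1
  a_5 = -1·-1 + 1·0 + -1·-2 + -1·-2 = 5
  a_6 = -1·5 + 1·-1 + -1·0 + -1·-2 = -4
  a_7 = -1·-4 + 1·5 + -1·-1 + -1·0 = 10
  a_8 = -1·10 + 1·-4 + -1·5 + -1·-1 = -18
  a_9 = -1·-18 + 1·10 + -1·-4 + -1·5 = 27
  a_10 = -1·27 + 1·-18 + -1·10 + -1·-4 = -51
  a_11 = -1·-51 + 1·27 + -1·-18 + -1·10 = 86
  a_12 = -1·86 + 1·-51 + -1·27 + -1·-18 = -146
  a_13 = -1·-146 + 1·86 + -1·-51 + -1·27 = 256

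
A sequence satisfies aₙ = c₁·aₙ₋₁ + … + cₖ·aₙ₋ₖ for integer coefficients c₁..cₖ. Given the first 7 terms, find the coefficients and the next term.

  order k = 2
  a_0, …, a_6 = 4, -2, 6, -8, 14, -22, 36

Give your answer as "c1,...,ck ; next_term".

  a_2 = -1·-2 + 1·4 = 6
  a_3 = -1·6 + 1·-2 = -8
  a_4 = -1·-8 + 1·6 = 14
  a_5 = -1·14 + 1·-8 = -22
  a_6 = -1·-22 + 1·14 = 36
  a_7 = -1·36 + 1·-22 = -58

-1,1 ; -58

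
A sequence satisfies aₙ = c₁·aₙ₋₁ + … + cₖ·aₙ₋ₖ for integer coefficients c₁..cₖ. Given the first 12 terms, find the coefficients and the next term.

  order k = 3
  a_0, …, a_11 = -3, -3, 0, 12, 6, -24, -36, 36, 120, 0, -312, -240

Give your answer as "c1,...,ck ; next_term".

  a_3 = 0·0 + -2·-3 + -2·-3 = 12
  a_4 = 0·12 + -2·0 + -2·-3 = 6
  a_5 = 0·6 + -2·12 + -2·0 = -24
  a_6 = 0·-24 + -2·6 + -2·12 = -36
  a_7 = 0·-36 + -2·-24 + -2·6 = 36
  a_8 = 0·36 + -2·-36 + -2·-24 = 120
  a_9 = 0·120 + -2·36 + -2·-36 = 0
  a_10 = 0·0 + -2·120 + -2·36 = -312
  a_11 = 0·-312 + -2·0 + -2·120 = -240
  a_12 = 0·-240 + -2·-312 + -2·0 = 624

0,-2,-2 ; 624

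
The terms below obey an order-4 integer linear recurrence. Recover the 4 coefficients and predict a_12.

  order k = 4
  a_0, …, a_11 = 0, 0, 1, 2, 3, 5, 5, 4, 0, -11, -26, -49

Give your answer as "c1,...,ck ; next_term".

  a_4 = 1·2 + 1·1 + 0·0 + -3·0 = 3
  a_5 = 1·3 + 1·2 + 0·1 + -3·0 = 5
  a_6 = 1·5 + 1·3 + 0·2 + -3·1 = 5
  a_7 = 1·5 + 1·5 + 0·3 + -3·2 = 4
  a_8 = 1·4 + 1·5 + 0·5 + -3·3 = 0
  a_9 = 1·0 + 1·4 + 0·5 + -3·5 = -11
  a_10 = 1·-11 + 1·0 + 0·4 + -3·5 = -26
  a_11 = 1·-26 + 1·-11 + 0·0 + -3·4 = -49
  a_12 = 1·-49 + 1·-26 + 0·-11 + -3·0 = -75

1,1,0,-3 ; -75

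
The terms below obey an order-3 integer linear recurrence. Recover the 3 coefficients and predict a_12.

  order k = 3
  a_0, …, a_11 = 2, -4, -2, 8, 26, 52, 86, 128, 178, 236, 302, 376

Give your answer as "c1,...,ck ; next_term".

3,-3,1 ; 458

  a_3 = 3·-2 + -3·-4 + 1·2 = 8
  a_4 = 3·8 + -3·-2 + 1·-4 = 26
  a_5 = 3·26 + -3·8 + 1·-2 = 52
  a_6 = 3·52 + -3·26 + 1·8 = 86
  a_7 = 3·86 + -3·52 + 1·26 = 128
  a_8 = 3·128 + -3·86 + 1·52 = 178
  a_9 = 3·178 + -3·128 + 1·86 = 236
  a_10 = 3·236 + -3·178 + 1·128 = 302
  a_11 = 3·302 + -3·236 + 1·178 = 376
  a_12 = 3·376 + -3·302 + 1·236 = 458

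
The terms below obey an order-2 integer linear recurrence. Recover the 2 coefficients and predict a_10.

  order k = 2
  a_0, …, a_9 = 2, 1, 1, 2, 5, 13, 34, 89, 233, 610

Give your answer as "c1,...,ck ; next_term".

3,-1 ; 1597

  a_2 = 3·1 + -1·2 = 1
  a_3 = 3·1 + -1·1 = 2
  a_4 = 3·2 + -1·1 = 5
  a_5 = 3·5 + -1·2 = 13
  a_6 = 3·13 + -1·5 = 34
  a_7 = 3·34 + -1·13 = 89
  a_8 = 3·89 + -1·34 = 233
  a_9 = 3·233 + -1·89 = 610
  a_10 = 3·610 + -1·233 = 1597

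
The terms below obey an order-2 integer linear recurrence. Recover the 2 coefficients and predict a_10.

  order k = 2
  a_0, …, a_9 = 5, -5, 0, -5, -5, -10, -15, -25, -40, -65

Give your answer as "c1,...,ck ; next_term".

  a_2 = 1·-5 + 1·5 = 0
  a_3 = 1·0 + 1·-5 = -5
  a_4 = 1·-5 + 1·0 = -5
  a_5 = 1·-5 + 1·-5 = -10
  a_6 = 1·-10 + 1·-5 = -15
  a_7 = 1·-15 + 1·-10 = -25
  a_8 = 1·-25 + 1·-15 = -40
  a_9 = 1·-40 + 1·-25 = -65
  a_10 = 1·-65 + 1·-40 = -105

1,1 ; -105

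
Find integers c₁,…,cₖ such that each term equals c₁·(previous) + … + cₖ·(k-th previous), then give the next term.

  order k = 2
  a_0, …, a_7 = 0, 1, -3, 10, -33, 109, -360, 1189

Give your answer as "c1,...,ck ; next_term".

-3,1 ; -3927

  a_2 = -3·1 + 1·0 = -3
  a_3 = -3·-3 + 1·1 = 10
  a_4 = -3·10 + 1·-3 = -33
  a_5 = -3·-33 + 1·10 = 109
  a_6 = -3·109 + 1·-33 = -360
  a_7 = -3·-360 + 1·109 = 1189
  a_8 = -3·1189 + 1·-360 = -3927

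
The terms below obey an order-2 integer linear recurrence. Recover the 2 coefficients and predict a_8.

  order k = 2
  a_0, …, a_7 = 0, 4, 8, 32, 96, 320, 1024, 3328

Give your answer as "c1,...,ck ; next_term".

  a_2 = 2·4 + 4·0 = 8
  a_3 = 2·8 + 4·4 = 32
  a_4 = 2·32 + 4·8 = 96
  a_5 = 2·96 + 4·32 = 320
  a_6 = 2·320 + 4·96 = 1024
  a_7 = 2·1024 + 4·320 = 3328
  a_8 = 2·3328 + 4·1024 = 10752

2,4 ; 10752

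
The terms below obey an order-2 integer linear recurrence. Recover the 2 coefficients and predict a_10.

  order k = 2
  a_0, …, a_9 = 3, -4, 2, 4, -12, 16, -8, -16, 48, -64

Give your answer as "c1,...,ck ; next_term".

-2,-2 ; 32

  a_2 = -2·-4 + -2·3 = 2
  a_3 = -2·2 + -2·-4 = 4
  a_4 = -2·4 + -2·2 = -12
  a_5 = -2·-12 + -2·4 = 16
  a_6 = -2·16 + -2·-12 = -8
  a_7 = -2·-8 + -2·16 = -16
  a_8 = -2·-16 + -2·-8 = 48
  a_9 = -2·48 + -2·-16 = -64
  a_10 = -2·-64 + -2·48 = 32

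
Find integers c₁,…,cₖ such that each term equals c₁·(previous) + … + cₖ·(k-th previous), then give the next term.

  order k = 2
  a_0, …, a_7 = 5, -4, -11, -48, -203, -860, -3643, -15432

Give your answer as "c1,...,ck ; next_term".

4,1 ; -65371

  a_2 = 4·-4 + 1·5 = -11
  a_3 = 4·-11 + 1·-4 = -48
  a_4 = 4·-48 + 1·-11 = -203
  a_5 = 4·-203 + 1·-48 = -860
  a_6 = 4·-860 + 1·-203 = -3643
  a_7 = 4·-3643 + 1·-860 = -15432
  a_8 = 4·-15432 + 1·-3643 = -65371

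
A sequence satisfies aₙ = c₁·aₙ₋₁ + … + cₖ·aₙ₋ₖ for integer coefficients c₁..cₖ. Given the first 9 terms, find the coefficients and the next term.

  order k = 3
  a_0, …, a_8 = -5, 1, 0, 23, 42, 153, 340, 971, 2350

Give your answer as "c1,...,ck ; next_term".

2,3,-4 ; 6253

  a_3 = 2·0 + 3·1 + -4·-5 = 23
  a_4 = 2·23 + 3·0 + -4·1 = 42
  a_5 = 2·42 + 3·23 + -4·0 = 153
  a_6 = 2·153 + 3·42 + -4·23 = 340
  a_7 = 2·340 + 3·153 + -4·42 = 971
  a_8 = 2·971 + 3·340 + -4·153 = 2350
  a_9 = 2·2350 + 3·971 + -4·340 = 6253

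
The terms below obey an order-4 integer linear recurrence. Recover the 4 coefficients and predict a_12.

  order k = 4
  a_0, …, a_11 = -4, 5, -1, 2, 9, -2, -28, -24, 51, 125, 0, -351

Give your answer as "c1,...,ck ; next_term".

  a_4 = 1·2 + -3·-1 + 0·5 + -1·-4 = 9
  a_5 = 1·9 + -3·2 + 0·-1 + -1·5 = -2
  a_6 = 1·-2 + -3·9 + 0·2 + -1·-1 = -28
  a_7 = 1·-28 + -3·-2 + 0·9 + -1·2 = -24
  a_8 = 1·-24 + -3·-28 + 0·-2 + -1·9 = 51
  a_9 = 1·51 + -3·-24 + 0·-28 + -1·-2 = 125
  a_10 = 1·125 + -3·51 + 0·-24 + -1·-28 = 0
  a_11 = 1·0 + -3·125 + 0·51 + -1·-24 = -351
  a_12 = 1·-351 + -3·0 + 0·125 + -1·51 = -402

1,-3,0,-1 ; -402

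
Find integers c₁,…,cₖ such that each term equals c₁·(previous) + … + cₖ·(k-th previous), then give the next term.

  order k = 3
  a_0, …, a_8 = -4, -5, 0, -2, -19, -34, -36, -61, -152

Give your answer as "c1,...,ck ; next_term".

2,-2,3 ; -290

  a_3 = 2·0 + -2·-5 + 3·-4 = -2
  a_4 = 2·-2 + -2·0 + 3·-5 = -19
  a_5 = 2·-19 + -2·-2 + 3·0 = -34
  a_6 = 2·-34 + -2·-19 + 3·-2 = -36
  a_7 = 2·-36 + -2·-34 + 3·-19 = -61
  a_8 = 2·-61 + -2·-36 + 3·-34 = -152
  a_9 = 2·-152 + -2·-61 + 3·-36 = -290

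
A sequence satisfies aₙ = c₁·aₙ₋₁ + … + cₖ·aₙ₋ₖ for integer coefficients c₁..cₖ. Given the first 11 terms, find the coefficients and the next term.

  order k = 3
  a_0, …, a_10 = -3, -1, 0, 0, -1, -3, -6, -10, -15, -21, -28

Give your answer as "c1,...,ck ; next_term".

3,-3,1 ; -36

  a_3 = 3·0 + -3·-1 + 1·-3 = 0
  a_4 = 3·0 + -3·0 + 1·-1 = -1
  a_5 = 3·-1 + -3·0 + 1·0 = -3
  a_6 = 3·-3 + -3·-1 + 1·0 = -6
  a_7 = 3·-6 + -3·-3 + 1·-1 = -10
  a_8 = 3·-10 + -3·-6 + 1·-3 = -15
  a_9 = 3·-15 + -3·-10 + 1·-6 = -21
  a_10 = 3·-21 + -3·-15 + 1·-10 = -28
  a_11 = 3·-28 + -3·-21 + 1·-15 = -36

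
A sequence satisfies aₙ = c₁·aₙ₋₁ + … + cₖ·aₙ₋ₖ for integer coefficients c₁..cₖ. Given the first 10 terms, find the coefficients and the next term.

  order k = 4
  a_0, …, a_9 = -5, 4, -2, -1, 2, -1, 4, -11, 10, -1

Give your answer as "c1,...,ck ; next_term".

-2,-3,-4,-2 ; 8

  a_4 = -2·-1 + -3·-2 + -4·4 + -2·-5 = 2
  a_5 = -2·2 + -3·-1 + -4·-2 + -2·4 = -1
  a_6 = -2·-1 + -3·2 + -4·-1 + -2·-2 = 4
  a_7 = -2·4 + -3·-1 + -4·2 + -2·-1 = -11
  a_8 = -2·-11 + -3·4 + -4·-1 + -2·2 = 10
  a_9 = -2·10 + -3·-11 + -4·4 + -2·-1 = -1
  a_10 = -2·-1 + -3·10 + -4·-11 + -2·4 = 8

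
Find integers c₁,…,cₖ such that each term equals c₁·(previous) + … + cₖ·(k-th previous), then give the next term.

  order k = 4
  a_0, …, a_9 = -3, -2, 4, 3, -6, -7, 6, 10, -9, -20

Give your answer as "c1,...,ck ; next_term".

  a_4 = 1·3 + -1·4 + 1·-2 + 1·-3 = -6
  a_5 = 1·-6 + -1·3 + 1·4 + 1·-2 = -7
  a_6 = 1·-7 + -1·-6 + 1·3 + 1·4 = 6
  a_7 = 1·6 + -1·-7 + 1·-6 + 1·3 = 10
  a_8 = 1·10 + -1·6 + 1·-7 + 1·-6 = -9
  a_9 = 1·-9 + -1·10 + 1·6 + 1·-7 = -20
  a_10 = 1·-20 + -1·-9 + 1·10 + 1·6 = 5

1,-1,1,1 ; 5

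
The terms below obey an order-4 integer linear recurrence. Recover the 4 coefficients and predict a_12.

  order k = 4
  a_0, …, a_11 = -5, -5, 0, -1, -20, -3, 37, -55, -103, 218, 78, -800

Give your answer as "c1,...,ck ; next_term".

  a_4 = 0·-1 + -2·0 + 3·-5 + 1·-5 = -20
  a_5 = 0·-20 + -2·-1 + 3·0 + 1·-5 = -3
  a_6 = 0·-3 + -2·-20 + 3·-1 + 1·0 = 37
  a_7 = 0·37 + -2·-3 + 3·-20 + 1·-1 = -55
  a_8 = 0·-55 + -2·37 + 3·-3 + 1·-20 = -103
  a_9 = 0·-103 + -2·-55 + 3·37 + 1·-3 = 218
  a_10 = 0·218 + -2·-103 + 3·-55 + 1·37 = 78
  a_11 = 0·78 + -2·218 + 3·-103 + 1·-55 = -800
  a_12 = 0·-800 + -2·78 + 3·218 + 1·-103 = 395

0,-2,3,1 ; 395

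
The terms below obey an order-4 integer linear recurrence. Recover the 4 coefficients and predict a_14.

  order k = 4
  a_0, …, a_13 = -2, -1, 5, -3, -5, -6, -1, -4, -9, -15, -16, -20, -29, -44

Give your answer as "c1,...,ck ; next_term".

  a_4 = 1·-3 + 0·5 + 0·-1 + 1·-2 = -5
  a_5 = 1·-5 + 0·-3 + 0·5 + 1·-1 = -6
  a_6 = 1·-6 + 0·-5 + 0·-3 + 1·5 = -1
  a_7 = 1·-1 + 0·-6 + 0·-5 + 1·-3 = -4
  a_8 = 1·-4 + 0·-1 + 0·-6 + 1·-5 = -9
  a_9 = 1·-9 + 0·-4 + 0·-1 + 1·-6 = -15
  a_10 = 1·-15 + 0·-9 + 0·-4 + 1·-1 = -16
  a_11 = 1·-16 + 0·-15 + 0·-9 + 1·-4 = -20
  a_12 = 1·-20 + 0·-16 + 0·-15 + 1·-9 = -29
  a_13 = 1·-29 + 0·-20 + 0·-16 + 1·-15 = -44
  a_14 = 1·-44 + 0·-29 + 0·-20 + 1·-16 = -60

1,0,0,1 ; -60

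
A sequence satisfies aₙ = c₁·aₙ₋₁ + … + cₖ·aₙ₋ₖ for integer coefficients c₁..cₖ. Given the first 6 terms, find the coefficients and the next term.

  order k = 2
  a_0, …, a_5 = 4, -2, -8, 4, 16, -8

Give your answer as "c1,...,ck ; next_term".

  a_2 = 0·-2 + -2·4 = -8
  a_3 = 0·-8 + -2·-2 = 4
  a_4 = 0·4 + -2·-8 = 16
  a_5 = 0·16 + -2·4 = -8
  a_6 = 0·-8 + -2·16 = -32

0,-2 ; -32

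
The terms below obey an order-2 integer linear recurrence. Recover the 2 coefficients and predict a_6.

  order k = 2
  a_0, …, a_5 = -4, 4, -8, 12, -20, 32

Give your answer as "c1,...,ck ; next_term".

-1,1 ; -52

  a_2 = -1·4 + 1·-4 = -8
  a_3 = -1·-8 + 1·4 = 12
  a_4 = -1·12 + 1·-8 = -20
  a_5 = -1·-20 + 1·12 = 32
  a_6 = -1·32 + 1·-20 = -52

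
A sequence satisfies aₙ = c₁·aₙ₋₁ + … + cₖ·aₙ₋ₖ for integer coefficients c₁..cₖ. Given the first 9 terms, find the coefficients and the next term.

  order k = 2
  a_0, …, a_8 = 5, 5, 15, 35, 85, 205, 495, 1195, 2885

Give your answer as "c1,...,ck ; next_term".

2,1 ; 6965

  a_2 = 2·5 + 1·5 = 15
  a_3 = 2·15 + 1·5 = 35
  a_4 = 2·35 + 1·15 = 85
  a_5 = 2·85 + 1·35 = 205
  a_6 = 2·205 + 1·85 = 495
  a_7 = 2·495 + 1·205 = 1195
  a_8 = 2·1195 + 1·495 = 2885
  a_9 = 2·2885 + 1·1195 = 6965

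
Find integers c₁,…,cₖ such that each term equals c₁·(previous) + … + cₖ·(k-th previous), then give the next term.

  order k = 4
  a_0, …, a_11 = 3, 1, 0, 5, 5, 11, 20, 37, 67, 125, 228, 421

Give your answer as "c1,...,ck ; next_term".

  a_4 = 0·5 + 2·0 + 2·1 + 1·3 = 5
  a_5 = 0·5 + 2·5 + 2·0 + 1·1 = 11
  a_6 = 0·11 + 2·5 + 2·5 + 1·0 = 20
  a_7 = 0·20 + 2·11 + 2·5 + 1·5 = 37
  a_8 = 0·37 + 2·20 + 2·11 + 1·5 = 67
  a_9 = 0·67 + 2·37 + 2·20 + 1·11 = 125
  a_10 = 0·125 + 2·67 + 2·37 + 1·20 = 228
  a_11 = 0·228 + 2·125 + 2·67 + 1·37 = 421
  a_12 = 0·421 + 2·228 + 2·125 + 1·67 = 773

0,2,2,1 ; 773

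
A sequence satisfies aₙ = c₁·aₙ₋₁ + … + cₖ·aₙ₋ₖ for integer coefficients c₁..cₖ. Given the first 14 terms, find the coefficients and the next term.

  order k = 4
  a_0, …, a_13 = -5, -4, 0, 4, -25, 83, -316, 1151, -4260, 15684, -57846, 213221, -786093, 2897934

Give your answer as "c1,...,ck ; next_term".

  a_4 = -3·4 + 3·0 + 2·-4 + 1·-5 = -25
  a_5 = -3·-25 + 3·4 + 2·0 + 1·-4 = 83
  a_6 = -3·83 + 3·-25 + 2·4 + 1·0 = -316
  a_7 = -3·-316 + 3·83 + 2·-25 + 1·4 = 1151
  a_8 = -3·1151 + 3·-316 + 2·83 + 1·-25 = -4260
  a_9 = -3·-4260 + 3·1151 + 2·-316 + 1·83 = 15684
  a_10 = -3·15684 + 3·-4260 + 2·1151 + 1·-316 = -57846
  a_11 = -3·-57846 + 3·15684 + 2·-4260 + 1·1151 = 213221
  a_12 = -3·213221 + 3·-57846 + 2·15684 + 1·-4260 = -786093
  a_13 = -3·-786093 + 3·213221 + 2·-57846 + 1·15684 = 2897934
  a_14 = -3·2897934 + 3·-786093 + 2·213221 + 1·-57846 = -10683485

-3,3,2,1 ; -10683485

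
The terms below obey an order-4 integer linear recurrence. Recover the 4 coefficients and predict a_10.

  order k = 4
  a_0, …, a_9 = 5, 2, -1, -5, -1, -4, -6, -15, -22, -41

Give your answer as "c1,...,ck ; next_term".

  a_4 = 1·-5 + 1·-1 + 0·2 + 1·5 = -1
  a_5 = 1·-1 + 1·-5 + 0·-1 + 1·2 = -4
  a_6 = 1·-4 + 1·-1 + 0·-5 + 1·-1 = -6
  a_7 = 1·-6 + 1·-4 + 0·-1 + 1·-5 = -15
  a_8 = 1·-15 + 1·-6 + 0·-4 + 1·-1 = -22
  a_9 = 1·-22 + 1·-15 + 0·-6 + 1·-4 = -41
  a_10 = 1·-41 + 1·-22 + 0·-15 + 1·-6 = -69

1,1,0,1 ; -69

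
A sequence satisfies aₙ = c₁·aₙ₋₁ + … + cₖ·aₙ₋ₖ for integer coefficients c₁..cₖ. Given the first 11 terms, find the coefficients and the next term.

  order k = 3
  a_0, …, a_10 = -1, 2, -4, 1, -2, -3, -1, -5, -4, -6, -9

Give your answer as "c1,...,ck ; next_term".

  a_3 = 0·-4 + 1·2 + 1·-1 = 1
  a_4 = 0·1 + 1·-4 + 1·2 = -2
  a_5 = 0·-2 + 1·1 + 1·-4 = -3
  a_6 = 0·-3 + 1·-2 + 1·1 = -1
  a_7 = 0·-1 + 1·-3 + 1·-2 = -5
  a_8 = 0·-5 + 1·-1 + 1·-3 = -4
  a_9 = 0·-4 + 1·-5 + 1·-1 = -6
  a_10 = 0·-6 + 1·-4 + 1·-5 = -9
  a_11 = 0·-9 + 1·-6 + 1·-4 = -10

0,1,1 ; -10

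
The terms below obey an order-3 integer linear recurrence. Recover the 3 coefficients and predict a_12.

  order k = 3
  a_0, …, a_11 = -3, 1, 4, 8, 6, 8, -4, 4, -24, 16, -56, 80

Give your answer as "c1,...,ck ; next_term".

  a_3 = 0·4 + 2·1 + -2·-3 = 8
  a_4 = 0·8 + 2·4 + -2·1 = 6
  a_5 = 0·6 + 2·8 + -2·4 = 8
  a_6 = 0·8 + 2·6 + -2·8 = -4
  a_7 = 0·-4 + 2·8 + -2·6 = 4
  a_8 = 0·4 + 2·-4 + -2·8 = -24
  a_9 = 0·-24 + 2·4 + -2·-4 = 16
  a_10 = 0·16 + 2·-24 + -2·4 = -56
  a_11 = 0·-56 + 2·16 + -2·-24 = 80
  a_12 = 0·80 + 2·-56 + -2·16 = -144

0,2,-2 ; -144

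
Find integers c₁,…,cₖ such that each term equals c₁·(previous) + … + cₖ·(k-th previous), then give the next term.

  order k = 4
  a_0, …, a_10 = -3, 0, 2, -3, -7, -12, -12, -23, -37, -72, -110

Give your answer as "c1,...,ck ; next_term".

1,1,-1,2 ; -191

  a_4 = 1·-3 + 1·2 + -1·0 + 2·-3 = -7
  a_5 = 1·-7 + 1·-3 + -1·2 + 2·0 = -12
  a_6 = 1·-12 + 1·-7 + -1·-3 + 2·2 = -12
  a_7 = 1·-12 + 1·-12 + -1·-7 + 2·-3 = -23
  a_8 = 1·-23 + 1·-12 + -1·-12 + 2·-7 = -37
  a_9 = 1·-37 + 1·-23 + -1·-12 + 2·-12 = -72
  a_10 = 1·-72 + 1·-37 + -1·-23 + 2·-12 = -110
  a_11 = 1·-110 + 1·-72 + -1·-37 + 2·-23 = -191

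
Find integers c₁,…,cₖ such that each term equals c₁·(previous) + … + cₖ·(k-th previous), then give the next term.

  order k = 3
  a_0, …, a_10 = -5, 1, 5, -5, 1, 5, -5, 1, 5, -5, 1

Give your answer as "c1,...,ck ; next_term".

  a_3 = 0·5 + 0·1 + 1·-5 = -5
  a_4 = 0·-5 + 0·5 + 1·1 = 1
  a_5 = 0·1 + 0·-5 + 1·5 = 5
  a_6 = 0·5 + 0·1 + 1·-5 = -5
  a_7 = 0·-5 + 0·5 + 1·1 = 1
  a_8 = 0·1 + 0·-5 + 1·5 = 5
  a_9 = 0·5 + 0·1 + 1·-5 = -5
  a_10 = 0·-5 + 0·5 + 1·1 = 1
  a_11 = 0·1 + 0·-5 + 1·5 = 5

0,0,1 ; 5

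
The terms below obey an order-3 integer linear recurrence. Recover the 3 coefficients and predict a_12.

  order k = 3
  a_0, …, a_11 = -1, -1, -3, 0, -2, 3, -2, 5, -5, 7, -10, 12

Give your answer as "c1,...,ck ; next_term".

0,1,-1 ; -17

  a_3 = 0·-3 + 1·-1 + -1·-1 = 0
  a_4 = 0·0 + 1·-3 + -1·-1 = -2
  a_5 = 0·-2 + 1·0 + -1·-3 = 3
  a_6 = 0·3 + 1·-2 + -1·0 = -2
  a_7 = 0·-2 + 1·3 + -1·-2 = 5
  a_8 = 0·5 + 1·-2 + -1·3 = -5
  a_9 = 0·-5 + 1·5 + -1·-2 = 7
  a_10 = 0·7 + 1·-5 + -1·5 = -10
  a_11 = 0·-10 + 1·7 + -1·-5 = 12
  a_12 = 0·12 + 1·-10 + -1·7 = -17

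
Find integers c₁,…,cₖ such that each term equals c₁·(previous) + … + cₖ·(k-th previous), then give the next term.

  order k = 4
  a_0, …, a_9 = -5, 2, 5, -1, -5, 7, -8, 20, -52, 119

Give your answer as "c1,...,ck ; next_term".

  a_4 = -2·-1 + 0·5 + -1·2 + 1·-5 = -5
  a_5 = -2·-5 + 0·-1 + -1·5 + 1·2 = 7
  a_6 = -2·7 + 0·-5 + -1·-1 + 1·5 = -8
  a_7 = -2·-8 + 0·7 + -1·-5 + 1·-1 = 20
  a_8 = -2·20 + 0·-8 + -1·7 + 1·-5 = -52
  a_9 = -2·-52 + 0·20 + -1·-8 + 1·7 = 119
  a_10 = -2·119 + 0·-52 + -1·20 + 1·-8 = -266

-2,0,-1,1 ; -266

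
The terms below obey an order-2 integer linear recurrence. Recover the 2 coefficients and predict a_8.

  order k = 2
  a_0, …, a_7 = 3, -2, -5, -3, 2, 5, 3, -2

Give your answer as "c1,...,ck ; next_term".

  a_2 = 1·-2 + -1·3 = -5
  a_3 = 1·-5 + -1·-2 = -3
  a_4 = 1·-3 + -1·-5 = 2
  a_5 = 1·2 + -1·-3 = 5
  a_6 = 1·5 + -1·2 = 3
  a_7 = 1·3 + -1·5 = -2
  a_8 = 1·-2 + -1·3 = -5

1,-1 ; -5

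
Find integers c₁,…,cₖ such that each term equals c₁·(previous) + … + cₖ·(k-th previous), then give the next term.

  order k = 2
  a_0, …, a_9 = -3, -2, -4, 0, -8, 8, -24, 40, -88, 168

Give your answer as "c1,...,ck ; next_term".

  a_2 = -1·-2 + 2·-3 = -4
  a_3 = -1·-4 + 2·-2 = 0
  a_4 = -1·0 + 2·-4 = -8
  a_5 = -1·-8 + 2·0 = 8
  a_6 = -1·8 + 2·-8 = -24
  a_7 = -1·-24 + 2·8 = 40
  a_8 = -1·40 + 2·-24 = -88
  a_9 = -1·-88 + 2·40 = 168
  a_10 = -1·168 + 2·-88 = -344

-1,2 ; -344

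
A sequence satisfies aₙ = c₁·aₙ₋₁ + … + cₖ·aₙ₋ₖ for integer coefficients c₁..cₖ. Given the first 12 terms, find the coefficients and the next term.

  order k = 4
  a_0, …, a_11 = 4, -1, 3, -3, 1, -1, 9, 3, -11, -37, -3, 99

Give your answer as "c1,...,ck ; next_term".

  a_4 = 1·-3 + -2·3 + -2·-1 + 2·4 = 1
  a_5 = 1·1 + -2·-3 + -2·3 + 2·-1 = -1
  a_6 = 1·-1 + -2·1 + -2·-3 + 2·3 = 9
  a_7 = 1·9 + -2·-1 + -2·1 + 2·-3 = 3
  a_8 = 1·3 + -2·9 + -2·-1 + 2·1 = -11
  a_9 = 1·-11 + -2·3 + -2·9 + 2·-1 = -37
  a_10 = 1·-37 + -2·-11 + -2·3 + 2·9 = -3
  a_11 = 1·-3 + -2·-37 + -2·-11 + 2·3 = 99
  a_12 = 1·99 + -2·-3 + -2·-37 + 2·-11 = 157

1,-2,-2,2 ; 157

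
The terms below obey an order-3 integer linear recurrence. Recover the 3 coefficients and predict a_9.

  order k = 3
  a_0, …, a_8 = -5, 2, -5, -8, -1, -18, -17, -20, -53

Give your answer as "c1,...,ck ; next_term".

0,1,2 ; -54

  a_3 = 0·-5 + 1·2 + 2·-5 = -8
  a_4 = 0·-8 + 1·-5 + 2·2 = -1
  a_5 = 0·-1 + 1·-8 + 2·-5 = -18
  a_6 = 0·-18 + 1·-1 + 2·-8 = -17
  a_7 = 0·-17 + 1·-18 + 2·-1 = -20
  a_8 = 0·-20 + 1·-17 + 2·-18 = -53
  a_9 = 0·-53 + 1·-20 + 2·-17 = -54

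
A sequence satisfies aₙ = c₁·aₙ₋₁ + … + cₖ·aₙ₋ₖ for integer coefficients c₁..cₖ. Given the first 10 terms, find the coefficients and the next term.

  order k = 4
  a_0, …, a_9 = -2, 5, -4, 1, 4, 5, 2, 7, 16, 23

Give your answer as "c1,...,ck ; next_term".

  a_4 = 1·1 + 0·-4 + 1·5 + 1·-2 = 4
  a_5 = 1·4 + 0·1 + 1·-4 + 1·5 = 5
  a_6 = 1·5 + 0·4 + 1·1 + 1·-4 = 2
  a_7 = 1·2 + 0·5 + 1·4 + 1·1 = 7
  a_8 = 1·7 + 0·2 + 1·5 + 1·4 = 16
  a_9 = 1·16 + 0·7 + 1·2 + 1·5 = 23
  a_10 = 1·23 + 0·16 + 1·7 + 1·2 = 32

1,0,1,1 ; 32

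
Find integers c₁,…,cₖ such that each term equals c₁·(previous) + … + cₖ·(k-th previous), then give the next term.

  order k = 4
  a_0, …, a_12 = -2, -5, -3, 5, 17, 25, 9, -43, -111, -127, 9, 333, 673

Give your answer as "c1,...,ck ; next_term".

  a_4 = 1·5 + -1·-3 + -1·-5 + -2·-2 = 17
  a_5 = 1·17 + -1·5 + -1·-3 + -2·-5 = 25
  a_6 = 1·25 + -1·17 + -1·5 + -2·-3 = 9
  a_7 = 1·9 + -1·25 + -1·17 + -2·5 = -43
  a_8 = 1·-43 + -1·9 + -1·25 + -2·17 = -111
  a_9 = 1·-111 + -1·-43 + -1·9 + -2·25 = -127
  a_10 = 1·-127 + -1·-111 + -1·-43 + -2·9 = 9
  a_11 = 1·9 + -1·-127 + -1·-111 + -2·-43 = 333
  a_12 = 1·333 + -1·9 + -1·-127 + -2·-111 = 673
  a_13 = 1·673 + -1·333 + -1·9 + -2·-127 = 585

1,-1,-1,-2 ; 585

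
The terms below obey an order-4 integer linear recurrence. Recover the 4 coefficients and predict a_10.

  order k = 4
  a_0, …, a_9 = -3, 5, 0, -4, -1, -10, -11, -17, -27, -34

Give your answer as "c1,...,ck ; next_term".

1,1,0,-1 ; -50

  a_4 = 1·-4 + 1·0 + 0·5 + -1·-3 = -1
  a_5 = 1·-1 + 1·-4 + 0·0 + -1·5 = -10
  a_6 = 1·-10 + 1·-1 + 0·-4 + -1·0 = -11
  a_7 = 1·-11 + 1·-10 + 0·-1 + -1·-4 = -17
  a_8 = 1·-17 + 1·-11 + 0·-10 + -1·-1 = -27
  a_9 = 1·-27 + 1·-17 + 0·-11 + -1·-10 = -34
  a_10 = 1·-34 + 1·-27 + 0·-17 + -1·-11 = -50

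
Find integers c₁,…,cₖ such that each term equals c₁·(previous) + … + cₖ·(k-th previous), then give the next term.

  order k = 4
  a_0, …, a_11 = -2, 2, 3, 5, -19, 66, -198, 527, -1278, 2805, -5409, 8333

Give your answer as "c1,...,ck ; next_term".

  a_4 = -4·5 + -3·3 + 3·2 + -2·-2 = -19
  a_5 = -4·-19 + -3·5 + 3·3 + -2·2 = 66
  a_6 = -4·66 + -3·-19 + 3·5 + -2·3 = -198
  a_7 = -4·-198 + -3·66 + 3·-19 + -2·5 = 527
  a_8 = -4·527 + -3·-198 + 3·66 + -2·-19 = -1278
  a_9 = -4·-1278 + -3·527 + 3·-198 + -2·66 = 2805
  a_10 = -4·2805 + -3·-1278 + 3·527 + -2·-198 = -5409
  a_11 = -4·-5409 + -3·2805 + 3·-1278 + -2·527 = 8333
  a_12 = -4·8333 + -3·-5409 + 3·2805 + -2·-1278 = -6134

-4,-3,3,-2 ; -6134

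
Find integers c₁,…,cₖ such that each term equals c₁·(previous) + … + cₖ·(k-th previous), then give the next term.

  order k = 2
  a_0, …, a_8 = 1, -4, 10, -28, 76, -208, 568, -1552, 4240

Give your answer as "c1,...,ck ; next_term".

  a_2 = -2·-4 + 2·1 = 10
  a_3 = -2·10 + 2·-4 = -28
  a_4 = -2·-28 + 2·10 = 76
  a_5 = -2·76 + 2·-28 = -208
  a_6 = -2·-208 + 2·76 = 568
  a_7 = -2·568 + 2·-208 = -1552
  a_8 = -2·-1552 + 2·568 = 4240
  a_9 = -2·4240 + 2·-1552 = -11584

-2,2 ; -11584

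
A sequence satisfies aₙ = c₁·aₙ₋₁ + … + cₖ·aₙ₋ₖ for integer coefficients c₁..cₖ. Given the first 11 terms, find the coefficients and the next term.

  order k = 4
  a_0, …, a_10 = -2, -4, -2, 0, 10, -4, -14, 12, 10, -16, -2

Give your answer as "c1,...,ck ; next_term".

-1,-2,-1,-1 ; 12

  a_4 = -1·0 + -2·-2 + -1·-4 + -1·-2 = 10
  a_5 = -1·10 + -2·0 + -1·-2 + -1·-4 = -4
  a_6 = -1·-4 + -2·10 + -1·0 + -1·-2 = -14
  a_7 = -1·-14 + -2·-4 + -1·10 + -1·0 = 12
  a_8 = -1·12 + -2·-14 + -1·-4 + -1·10 = 10
  a_9 = -1·10 + -2·12 + -1·-14 + -1·-4 = -16
  a_10 = -1·-16 + -2·10 + -1·12 + -1·-14 = -2
  a_11 = -1·-2 + -2·-16 + -1·10 + -1·12 = 12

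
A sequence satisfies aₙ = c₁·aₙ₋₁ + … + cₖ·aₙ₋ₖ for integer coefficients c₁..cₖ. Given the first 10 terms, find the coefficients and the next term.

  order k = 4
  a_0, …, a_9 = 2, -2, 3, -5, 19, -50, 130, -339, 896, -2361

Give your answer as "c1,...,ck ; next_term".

  a_4 = -2·-5 + 1·3 + -1·-2 + 2·2 = 19
  a_5 = -2·19 + 1·-5 + -1·3 + 2·-2 = -50
  a_6 = -2·-50 + 1·19 + -1·-5 + 2·3 = 130
  a_7 = -2·130 + 1·-50 + -1·19 + 2·-5 = -339
  a_8 = -2·-339 + 1·130 + -1·-50 + 2·19 = 896
  a_9 = -2·896 + 1·-339 + -1·130 + 2·-50 = -2361
  a_10 = -2·-2361 + 1·896 + -1·-339 + 2·130 = 6217

-2,1,-1,2 ; 6217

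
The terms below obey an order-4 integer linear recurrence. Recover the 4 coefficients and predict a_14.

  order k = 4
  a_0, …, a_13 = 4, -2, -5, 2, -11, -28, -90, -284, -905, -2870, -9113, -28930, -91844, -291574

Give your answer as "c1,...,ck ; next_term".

2,3,2,1 ; -925653

  a_4 = 2·2 + 3·-5 + 2·-2 + 1·4 = -11
  a_5 = 2·-11 + 3·2 + 2·-5 + 1·-2 = -28
  a_6 = 2·-28 + 3·-11 + 2·2 + 1·-5 = -90
  a_7 = 2·-90 + 3·-28 + 2·-11 + 1·2 = -284
  a_8 = 2·-284 + 3·-90 + 2·-28 + 1·-11 = -905
  a_9 = 2·-905 + 3·-284 + 2·-90 + 1·-28 = -2870
  a_10 = 2·-2870 + 3·-905 + 2·-284 + 1·-90 = -9113
  a_11 = 2·-9113 + 3·-2870 + 2·-905 + 1·-284 = -28930
  a_12 = 2·-28930 + 3·-9113 + 2·-2870 + 1·-905 = -91844
  a_13 = 2·-91844 + 3·-28930 + 2·-9113 + 1·-2870 = -291574
  a_14 = 2·-291574 + 3·-91844 + 2·-28930 + 1·-9113 = -925653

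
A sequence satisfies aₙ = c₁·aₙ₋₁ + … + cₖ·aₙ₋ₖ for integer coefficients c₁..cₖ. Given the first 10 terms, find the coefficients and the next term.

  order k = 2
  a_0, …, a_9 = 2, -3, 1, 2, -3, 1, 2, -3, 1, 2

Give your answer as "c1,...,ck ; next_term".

  a_2 = -1·-3 + -1·2 = 1
  a_3 = -1·1 + -1·-3 = 2
  a_4 = -1·2 + -1·1 = -3
  a_5 = -1·-3 + -1·2 = 1
  a_6 = -1·1 + -1·-3 = 2
  a_7 = -1·2 + -1·1 = -3
  a_8 = -1·-3 + -1·2 = 1
  a_9 = -1·1 + -1·-3 = 2
  a_10 = -1·2 + -1·1 = -3

-1,-1 ; -3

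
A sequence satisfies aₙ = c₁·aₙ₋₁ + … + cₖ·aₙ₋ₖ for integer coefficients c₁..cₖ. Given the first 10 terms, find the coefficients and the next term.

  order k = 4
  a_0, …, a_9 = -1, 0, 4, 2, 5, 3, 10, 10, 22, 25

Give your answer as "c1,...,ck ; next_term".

1,1,-1,1 ; 47

  a_4 = 1·2 + 1·4 + -1·0 + 1·-1 = 5
  a_5 = 1·5 + 1·2 + -1·4 + 1·0 = 3
  a_6 = 1·3 + 1·5 + -1·2 + 1·4 = 10
  a_7 = 1·10 + 1·3 + -1·5 + 1·2 = 10
  a_8 = 1·10 + 1·10 + -1·3 + 1·5 = 22
  a_9 = 1·22 + 1·10 + -1·10 + 1·3 = 25
  a_10 = 1·25 + 1·22 + -1·10 + 1·10 = 47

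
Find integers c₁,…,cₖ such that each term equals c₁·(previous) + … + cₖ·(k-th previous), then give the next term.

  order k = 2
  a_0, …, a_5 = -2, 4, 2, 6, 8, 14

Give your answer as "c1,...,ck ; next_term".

  a_2 = 1·4 + 1·-2 = 2
  a_3 = 1·2 + 1·4 = 6
  a_4 = 1·6 + 1·2 = 8
  a_5 = 1·8 + 1·6 = 14
  a_6 = 1·14 + 1·8 = 22

1,1 ; 22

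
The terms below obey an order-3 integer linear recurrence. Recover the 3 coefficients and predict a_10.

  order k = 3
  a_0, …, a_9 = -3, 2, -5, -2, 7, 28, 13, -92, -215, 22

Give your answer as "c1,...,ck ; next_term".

1,-3,-3 ; 943

  a_3 = 1·-5 + -3·2 + -3·-3 = -2
  a_4 = 1·-2 + -3·-5 + -3·2 = 7
  a_5 = 1·7 + -3·-2 + -3·-5 = 28
  a_6 = 1·28 + -3·7 + -3·-2 = 13
  a_7 = 1·13 + -3·28 + -3·7 = -92
  a_8 = 1·-92 + -3·13 + -3·28 = -215
  a_9 = 1·-215 + -3·-92 + -3·13 = 22
  a_10 = 1·22 + -3·-215 + -3·-92 = 943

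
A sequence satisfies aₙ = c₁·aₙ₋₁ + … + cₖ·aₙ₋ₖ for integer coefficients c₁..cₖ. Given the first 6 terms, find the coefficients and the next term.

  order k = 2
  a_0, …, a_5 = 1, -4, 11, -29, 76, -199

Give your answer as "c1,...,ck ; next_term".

  a_2 = -3·-4 + -1·1 = 11
  a_3 = -3·11 + -1·-4 = -29
  a_4 = -3·-29 + -1·11 = 76
  a_5 = -3·76 + -1·-29 = -199
  a_6 = -3·-199 + -1·76 = 521

-3,-1 ; 521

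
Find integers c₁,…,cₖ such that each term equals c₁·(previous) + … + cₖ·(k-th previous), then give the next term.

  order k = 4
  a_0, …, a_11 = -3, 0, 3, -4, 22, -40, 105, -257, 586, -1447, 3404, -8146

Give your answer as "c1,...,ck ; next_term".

-1,3,-2,-3 ; 19494

  a_4 = -1·-4 + 3·3 + -2·0 + -3·-3 = 22
  a_5 = -1·22 + 3·-4 + -2·3 + -3·0 = -40
  a_6 = -1·-40 + 3·22 + -2·-4 + -3·3 = 105
  a_7 = -1·105 + 3·-40 + -2·22 + -3·-4 = -257
  a_8 = -1·-257 + 3·105 + -2·-40 + -3·22 = 586
  a_9 = -1·586 + 3·-257 + -2·105 + -3·-40 = -1447
  a_10 = -1·-1447 + 3·586 + -2·-257 + -3·105 = 3404
  a_11 = -1·3404 + 3·-1447 + -2·586 + -3·-257 = -8146
  a_12 = -1·-8146 + 3·3404 + -2·-1447 + -3·586 = 19494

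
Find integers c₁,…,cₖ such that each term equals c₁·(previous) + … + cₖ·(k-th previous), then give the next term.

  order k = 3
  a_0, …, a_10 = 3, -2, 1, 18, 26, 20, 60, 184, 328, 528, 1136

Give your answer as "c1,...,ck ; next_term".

  a_3 = 2·1 + -2·-2 + 4·3 = 18
  a_4 = 2·18 + -2·1 + 4·-2 = 26
  a_5 = 2·26 + -2·18 + 4·1 = 20
  a_6 = 2·20 + -2·26 + 4·18 = 60
  a_7 = 2·60 + -2·20 + 4·26 = 184
  a_8 = 2·184 + -2·60 + 4·20 = 328
  a_9 = 2·328 + -2·184 + 4·60 = 528
  a_10 = 2·528 + -2·328 + 4·184 = 1136
  a_11 = 2·1136 + -2·528 + 4·328 = 2528

2,-2,4 ; 2528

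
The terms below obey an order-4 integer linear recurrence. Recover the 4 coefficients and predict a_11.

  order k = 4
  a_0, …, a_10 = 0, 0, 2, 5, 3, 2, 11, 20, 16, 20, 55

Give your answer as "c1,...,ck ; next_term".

  a_4 = 1·5 + -1·2 + 2·0 + 1·0 = 3
  a_5 = 1·3 + -1·5 + 2·2 + 1·0 = 2
  a_6 = 1·2 + -1·3 + 2·5 + 1·2 = 11
  a_7 = 1·11 + -1·2 + 2·3 + 1·5 = 20
  a_8 = 1·20 + -1·11 + 2·2 + 1·3 = 16
  a_9 = 1·16 + -1·20 + 2·11 + 1·2 = 20
  a_10 = 1·20 + -1·16 + 2·20 + 1·11 = 55
  a_11 = 1·55 + -1·20 + 2·16 + 1·20 = 87

1,-1,2,1 ; 87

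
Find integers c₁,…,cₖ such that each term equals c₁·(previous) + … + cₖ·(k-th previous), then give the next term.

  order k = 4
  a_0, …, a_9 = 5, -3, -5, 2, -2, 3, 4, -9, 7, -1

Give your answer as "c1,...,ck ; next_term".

  a_4 = -1·2 + -1·-5 + 0·-3 + -1·5 = -2
  a_5 = -1·-2 + -1·2 + 0·-5 + -1·-3 = 3
  a_6 = -1·3 + -1·-2 + 0·2 + -1·-5 = 4
  a_7 = -1·4 + -1·3 + 0·-2 + -1·2 = -9
  a_8 = -1·-9 + -1·4 + 0·3 + -1·-2 = 7
  a_9 = -1·7 + -1·-9 + 0·4 + -1·3 = -1
  a_10 = -1·-1 + -1·7 + 0·-9 + -1·4 = -10

-1,-1,0,-1 ; -10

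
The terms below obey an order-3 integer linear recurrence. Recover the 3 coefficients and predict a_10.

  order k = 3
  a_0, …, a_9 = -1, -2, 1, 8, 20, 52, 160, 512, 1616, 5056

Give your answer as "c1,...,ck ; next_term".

4,-4,4 ; 15808

  a_3 = 4·1 + -4·-2 + 4·-1 = 8
  a_4 = 4·8 + -4·1 + 4·-2 = 20
  a_5 = 4·20 + -4·8 + 4·1 = 52
  a_6 = 4·52 + -4·20 + 4·8 = 160
  a_7 = 4·160 + -4·52 + 4·20 = 512
  a_8 = 4·512 + -4·160 + 4·52 = 1616
  a_9 = 4·1616 + -4·512 + 4·160 = 5056
  a_10 = 4·5056 + -4·1616 + 4·512 = 15808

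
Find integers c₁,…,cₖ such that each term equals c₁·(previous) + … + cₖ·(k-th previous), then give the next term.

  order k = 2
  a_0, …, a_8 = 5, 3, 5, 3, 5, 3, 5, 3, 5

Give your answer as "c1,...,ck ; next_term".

  a_2 = 0·3 + 1·5 = 5
  a_3 = 0·5 + 1·3 = 3
  a_4 = 0·3 + 1·5 = 5
  a_5 = 0·5 + 1·3 = 3
  a_6 = 0·3 + 1·5 = 5
  a_7 = 0·5 + 1·3 = 3
  a_8 = 0·3 + 1·5 = 5
  a_9 = 0·5 + 1·3 = 3

0,1 ; 3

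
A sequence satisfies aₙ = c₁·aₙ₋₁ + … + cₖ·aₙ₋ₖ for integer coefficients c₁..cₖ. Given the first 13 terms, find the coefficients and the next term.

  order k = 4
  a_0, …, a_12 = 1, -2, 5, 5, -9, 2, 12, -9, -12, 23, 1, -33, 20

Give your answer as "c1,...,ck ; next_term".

-1,-1,0,1 ; 36

  a_4 = -1·5 + -1·5 + 0·-2 + 1·1 = -9
  a_5 = -1·-9 + -1·5 + 0·5 + 1·-2 = 2
  a_6 = -1·2 + -1·-9 + 0·5 + 1·5 = 12
  a_7 = -1·12 + -1·2 + 0·-9 + 1·5 = -9
  a_8 = -1·-9 + -1·12 + 0·2 + 1·-9 = -12
  a_9 = -1·-12 + -1·-9 + 0·12 + 1·2 = 23
  a_10 = -1·23 + -1·-12 + 0·-9 + 1·12 = 1
  a_11 = -1·1 + -1·23 + 0·-12 + 1·-9 = -33
  a_12 = -1·-33 + -1·1 + 0·23 + 1·-12 = 20
  a_13 = -1·20 + -1·-33 + 0·1 + 1·23 = 36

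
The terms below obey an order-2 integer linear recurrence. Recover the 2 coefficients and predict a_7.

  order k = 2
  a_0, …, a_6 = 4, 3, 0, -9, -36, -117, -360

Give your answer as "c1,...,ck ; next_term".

4,-3 ; -1089

  a_2 = 4·3 + -3·4 = 0
  a_3 = 4·0 + -3·3 = -9
  a_4 = 4·-9 + -3·0 = -36
  a_5 = 4·-36 + -3·-9 = -117
  a_6 = 4·-117 + -3·-36 = -360
  a_7 = 4·-360 + -3·-117 = -1089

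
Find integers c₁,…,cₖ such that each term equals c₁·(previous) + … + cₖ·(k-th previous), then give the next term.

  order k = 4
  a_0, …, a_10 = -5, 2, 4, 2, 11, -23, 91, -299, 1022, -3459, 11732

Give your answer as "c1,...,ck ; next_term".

  a_4 = -3·2 + 2·4 + 2·2 + -1·-5 = 11
  a_5 = -3·11 + 2·2 + 2·4 + -1·2 = -23
  a_6 = -3·-23 + 2·11 + 2·2 + -1·4 = 91
  a_7 = -3·91 + 2·-23 + 2·11 + -1·2 = -299
  a_8 = -3·-299 + 2·91 + 2·-23 + -1·11 = 1022
  a_9 = -3·1022 + 2·-299 + 2·91 + -1·-23 = -3459
  a_10 = -3·-3459 + 2·1022 + 2·-299 + -1·91 = 11732
  a_11 = -3·11732 + 2·-3459 + 2·1022 + -1·-299 = -39771

-3,2,2,-1 ; -39771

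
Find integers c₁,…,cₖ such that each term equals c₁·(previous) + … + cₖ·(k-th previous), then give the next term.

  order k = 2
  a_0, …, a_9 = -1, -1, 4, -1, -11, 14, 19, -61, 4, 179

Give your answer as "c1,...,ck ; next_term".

-1,-3 ; -191

  a_2 = -1·-1 + -3·-1 = 4
  a_3 = -1·4 + -3·-1 = -1
  a_4 = -1·-1 + -3·4 = -11
  a_5 = -1·-11 + -3·-1 = 14
  a_6 = -1·14 + -3·-11 = 19
  a_7 = -1·19 + -3·14 = -61
  a_8 = -1·-61 + -3·19 = 4
  a_9 = -1·4 + -3·-61 = 179
  a_10 = -1·179 + -3·4 = -191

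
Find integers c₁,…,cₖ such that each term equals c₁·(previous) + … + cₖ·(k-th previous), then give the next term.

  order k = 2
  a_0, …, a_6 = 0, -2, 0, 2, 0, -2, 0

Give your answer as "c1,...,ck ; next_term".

0,-1 ; 2

  a_2 = 0·-2 + -1·0 = 0
  a_3 = 0·0 + -1·-2 = 2
  a_4 = 0·2 + -1·0 = 0
  a_5 = 0·0 + -1·2 = -2
  a_6 = 0·-2 + -1·0 = 0
  a_7 = 0·0 + -1·-2 = 2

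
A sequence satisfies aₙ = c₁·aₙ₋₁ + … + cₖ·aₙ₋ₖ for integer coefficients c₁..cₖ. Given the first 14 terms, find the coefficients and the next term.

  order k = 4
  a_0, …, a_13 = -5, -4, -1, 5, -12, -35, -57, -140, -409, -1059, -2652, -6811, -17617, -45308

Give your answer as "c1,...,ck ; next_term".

  a_4 = 2·5 + 0·-1 + 3·-4 + 2·-5 = -12
  a_5 = 2·-12 + 0·5 + 3·-1 + 2·-4 = -35
  a_6 = 2·-35 + 0·-12 + 3·5 + 2·-1 = -57
  a_7 = 2·-57 + 0·-35 + 3·-12 + 2·5 = -140
  a_8 = 2·-140 + 0·-57 + 3·-35 + 2·-12 = -409
  a_9 = 2·-409 + 0·-140 + 3·-57 + 2·-35 = -1059
  a_10 = 2·-1059 + 0·-409 + 3·-140 + 2·-57 = -2652
  a_11 = 2·-2652 + 0·-1059 + 3·-409 + 2·-140 = -6811
  a_12 = 2·-6811 + 0·-2652 + 3·-1059 + 2·-409 = -17617
  a_13 = 2·-17617 + 0·-6811 + 3·-2652 + 2·-1059 = -45308
  a_14 = 2·-45308 + 0·-17617 + 3·-6811 + 2·-2652 = -116353

2,0,3,2 ; -116353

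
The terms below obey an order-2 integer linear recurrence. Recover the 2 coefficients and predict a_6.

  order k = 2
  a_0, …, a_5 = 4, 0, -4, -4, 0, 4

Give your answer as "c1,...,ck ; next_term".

  a_2 = 1·0 + -1·4 = -4
  a_3 = 1·-4 + -1·0 = -4
  a_4 = 1·-4 + -1·-4 = 0
  a_5 = 1·0 + -1·-4 = 4
  a_6 = 1·4 + -1·0 = 4

1,-1 ; 4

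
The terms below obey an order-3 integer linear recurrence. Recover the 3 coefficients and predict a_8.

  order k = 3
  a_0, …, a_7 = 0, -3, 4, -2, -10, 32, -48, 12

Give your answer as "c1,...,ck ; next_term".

  a_3 = -2·4 + -2·-3 + 2·0 = -2
  a_4 = -2·-2 + -2·4 + 2·-3 = -10
  a_5 = -2·-10 + -2·-2 + 2·4 = 32
  a_6 = -2·32 + -2·-10 + 2·-2 = -48
  a_7 = -2·-48 + -2·32 + 2·-10 = 12
  a_8 = -2·12 + -2·-48 + 2·32 = 136

-2,-2,2 ; 136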